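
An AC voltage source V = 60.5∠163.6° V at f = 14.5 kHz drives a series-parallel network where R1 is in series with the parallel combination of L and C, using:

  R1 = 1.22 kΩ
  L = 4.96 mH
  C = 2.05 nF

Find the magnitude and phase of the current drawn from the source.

Step 1 — Angular frequency: ω = 2π·f = 2π·1.45e+04 = 9.111e+04 rad/s.
Step 2 — Component impedances:
  R1: Z = R = 1220 Ω
  L: Z = jωL = j·9.111e+04·0.00496 = 0 + j451.9 Ω
  C: Z = 1/(jωC) = -j/(ω·C) = 0 - j5354 Ω
Step 3 — Parallel branch: L || C = 1/(1/L + 1/C) = 0 + j493.5 Ω.
Step 4 — Series with R1: Z_total = R1 + (L || C) = 1220 + j493.5 Ω = 1316∠22.0° Ω.
Step 5 — Source phasor: V = 60.5∠163.6° V = -58.04 + j17.08 V.
Step 6 — Ohm's law: I = V / Z_total = (-58.04 + j17.08) / (1220 + j493.5) = -0.03601 + j0.02857 A.
Step 7 — Convert to polar: |I| = 0.04597 A, ∠I = 141.6°.

I = 0.04597∠141.6° A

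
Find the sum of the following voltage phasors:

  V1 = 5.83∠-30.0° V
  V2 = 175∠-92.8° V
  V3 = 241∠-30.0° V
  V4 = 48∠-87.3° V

Step 1 — Convert each phasor to rectangular form:
  V1 = 5.83·(cos(-30.0°) + j·sin(-30.0°)) = 5.049 - j2.915 V
  V2 = 175·(cos(-92.8°) + j·sin(-92.8°)) = -8.549 - j174.8 V
  V3 = 241·(cos(-30.0°) + j·sin(-30.0°)) = 208.7 - j120.5 V
  V4 = 48·(cos(-87.3°) + j·sin(-87.3°)) = 2.261 - j47.95 V
Step 2 — Sum components: V_total = 207.5 - j346.2 V.
Step 3 — Convert to polar: |V_total| = 403.6 V, ∠V_total = -59.1°.

V_total = 403.6∠-59.1° V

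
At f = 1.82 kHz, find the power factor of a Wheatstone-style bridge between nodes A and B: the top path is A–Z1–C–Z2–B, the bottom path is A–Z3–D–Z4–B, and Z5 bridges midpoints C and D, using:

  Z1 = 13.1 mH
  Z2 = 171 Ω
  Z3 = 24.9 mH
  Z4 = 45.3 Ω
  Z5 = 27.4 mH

Step 1 — Angular frequency: ω = 2π·f = 2π·1820 = 1.144e+04 rad/s.
Step 2 — Component impedances:
  Z1: Z = jωL = j·1.144e+04·0.0131 = 0 + j149.8 Ω
  Z2: Z = R = 171 Ω
  Z3: Z = jωL = j·1.144e+04·0.0249 = 0 + j284.7 Ω
  Z4: Z = R = 45.3 Ω
  Z5: Z = jωL = j·1.144e+04·0.0274 = 0 + j313.3 Ω
Step 3 — Bridge requires nodal analysis (the Z5 bridge couples midpoints C and D, so the two paths cannot be reduced to a simple series/parallel combination). Setting node B to ground and injecting 1 A at node A, the 3-node admittance system at A, C, D solves to V_A = Z_AB = 53.64 + j119.3 Ω = 130.8∠65.8° Ω.
Step 4 — Power factor: PF = cos(φ) = Re(Z)/|Z| = 53.641/130.84 = 0.41.
Step 5 — Type: Im(Z) = 119.3 ⇒ lagging (phase φ = 65.8°).

PF = 0.41 (lagging, φ = 65.8°)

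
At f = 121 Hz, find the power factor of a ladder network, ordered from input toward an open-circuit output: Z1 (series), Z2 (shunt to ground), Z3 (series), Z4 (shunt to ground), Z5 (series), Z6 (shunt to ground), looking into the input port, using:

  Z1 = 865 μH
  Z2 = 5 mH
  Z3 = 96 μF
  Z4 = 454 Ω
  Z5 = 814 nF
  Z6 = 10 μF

Step 1 — Angular frequency: ω = 2π·f = 2π·121 = 760.3 rad/s.
Step 2 — Component impedances:
  Z1: Z = jωL = j·760.3·0.000865 = 0 + j0.6576 Ω
  Z2: Z = jωL = j·760.3·0.005 = 0 + j3.801 Ω
  Z3: Z = 1/(jωC) = -j/(ω·C) = 0 - j13.7 Ω
  Z4: Z = R = 454 Ω
  Z5: Z = 1/(jωC) = -j/(ω·C) = 0 - j1616 Ω
  Z6: Z = 1/(jωC) = -j/(ω·C) = 0 - j131.5 Ω
Step 3 — Ladder network (open output): work backward from the far end, alternating series and parallel combinations. Z_in = 0.03146 + j4.468 Ω = 4.468∠89.6° Ω.
Step 4 — Power factor: PF = cos(φ) = Re(Z)/|Z| = 0.031456/4.468 = 0.00704.
Step 5 — Type: Im(Z) = 4.468 ⇒ lagging (phase φ = 89.6°).

PF = 0.00704 (lagging, φ = 89.6°)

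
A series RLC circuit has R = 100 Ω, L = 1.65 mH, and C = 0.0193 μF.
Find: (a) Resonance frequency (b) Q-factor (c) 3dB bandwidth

Step 1 — Resonance: ω₀ = 1/√(LC) = 1/√(0.00165·1.93e-08) = 1.772e+05 rad/s.
Step 2 — f₀ = ω₀/(2π) = 2.82e+04 Hz.
Step 3 — Series Q: Q = ω₀L/R = 1.772e+05·0.00165/100 = 2.924.
Step 4 — Bandwidth: Δω = ω₀/Q = 6.061e+04 rad/s; BW = Δω/(2π) = 9646 Hz.

(a) f₀ = 2.82e+04 Hz  (b) Q = 2.924  (c) BW = 9646 Hz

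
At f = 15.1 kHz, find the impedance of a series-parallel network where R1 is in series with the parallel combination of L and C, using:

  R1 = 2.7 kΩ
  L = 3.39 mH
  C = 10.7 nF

Step 1 — Angular frequency: ω = 2π·f = 2π·1.51e+04 = 9.488e+04 rad/s.
Step 2 — Component impedances:
  R1: Z = R = 2700 Ω
  L: Z = jωL = j·9.488e+04·0.00339 = 0 + j321.6 Ω
  C: Z = 1/(jωC) = -j/(ω·C) = 0 - j985.1 Ω
Step 3 — Parallel branch: L || C = 1/(1/L + 1/C) = 0 + j477.6 Ω.
Step 4 — Series with R1: Z_total = R1 + (L || C) = 2700 + j477.6 Ω = 2742∠10.0° Ω.

Z = 2700 + j477.6 Ω = 2742∠10.0° Ω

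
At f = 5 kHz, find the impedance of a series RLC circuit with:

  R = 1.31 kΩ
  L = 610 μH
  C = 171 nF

Step 1 — Angular frequency: ω = 2π·f = 2π·5000 = 3.142e+04 rad/s.
Step 2 — Component impedances:
  R: Z = R = 1310 Ω
  L: Z = jωL = j·3.142e+04·0.00061 = 0 + j19.16 Ω
  C: Z = 1/(jωC) = -j/(ω·C) = 0 - j186.1 Ω
Step 3 — Series combination: Z_total = R + L + C = 1310 - j167 Ω = 1321∠-7.3° Ω.

Z = 1310 - j167 Ω = 1321∠-7.3° Ω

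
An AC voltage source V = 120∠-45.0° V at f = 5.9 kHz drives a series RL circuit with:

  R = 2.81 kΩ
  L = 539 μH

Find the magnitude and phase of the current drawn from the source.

Step 1 — Angular frequency: ω = 2π·f = 2π·5900 = 3.707e+04 rad/s.
Step 2 — Component impedances:
  R: Z = R = 2810 Ω
  L: Z = jωL = j·3.707e+04·0.000539 = 0 + j19.98 Ω
Step 3 — Series combination: Z_total = R + L = 2810 + j19.98 Ω = 2810∠0.4° Ω.
Step 4 — Source phasor: V = 120∠-45.0° V = 84.85 - j84.85 V.
Step 5 — Ohm's law: I = V / Z_total = (84.85 - j84.85) / (2810 + j19.98) = 0.02998 - j0.03041 A.
Step 6 — Convert to polar: |I| = 0.0427 A, ∠I = -45.4°.

I = 0.0427∠-45.4° A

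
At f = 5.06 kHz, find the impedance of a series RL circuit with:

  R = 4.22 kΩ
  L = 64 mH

Step 1 — Angular frequency: ω = 2π·f = 2π·5060 = 3.179e+04 rad/s.
Step 2 — Component impedances:
  R: Z = R = 4220 Ω
  L: Z = jωL = j·3.179e+04·0.064 = 0 + j2035 Ω
Step 3 — Series combination: Z_total = R + L = 4220 + j2035 Ω = 4685∠25.7° Ω.

Z = 4220 + j2035 Ω = 4685∠25.7° Ω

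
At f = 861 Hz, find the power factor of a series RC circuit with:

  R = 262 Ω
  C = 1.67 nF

Step 1 — Angular frequency: ω = 2π·f = 2π·861 = 5410 rad/s.
Step 2 — Component impedances:
  R: Z = R = 262 Ω
  C: Z = 1/(jωC) = -j/(ω·C) = 0 - j1.107e+05 Ω
Step 3 — Series combination: Z_total = R + C = 262 - j1.107e+05 Ω = 1.107e+05∠-89.9° Ω.
Step 4 — Power factor: PF = cos(φ) = Re(Z)/|Z| = 262/1.107e+05 = 0.002367.
Step 5 — Type: Im(Z) = -1.107e+05 ⇒ leading (phase φ = -89.9°).

PF = 0.002367 (leading, φ = -89.9°)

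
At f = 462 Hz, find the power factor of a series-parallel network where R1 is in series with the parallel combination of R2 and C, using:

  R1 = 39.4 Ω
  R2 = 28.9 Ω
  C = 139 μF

Step 1 — Angular frequency: ω = 2π·f = 2π·462 = 2903 rad/s.
Step 2 — Component impedances:
  R1: Z = R = 39.4 Ω
  R2: Z = R = 28.9 Ω
  C: Z = 1/(jωC) = -j/(ω·C) = 0 - j2.478 Ω
Step 3 — Parallel branch: R2 || C = 1/(1/R2 + 1/C) = 0.211 - j2.46 Ω.
Step 4 — Series with R1: Z_total = R1 + (R2 || C) = 39.61 - j2.46 Ω = 39.69∠-3.6° Ω.
Step 5 — Power factor: PF = cos(φ) = Re(Z)/|Z| = 39.611/39.687 = 0.9981.
Step 6 — Type: Im(Z) = -2.46 ⇒ leading (phase φ = -3.6°).

PF = 0.9981 (leading, φ = -3.6°)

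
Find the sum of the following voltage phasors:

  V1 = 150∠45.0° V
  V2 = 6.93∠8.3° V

Step 1 — Convert each phasor to rectangular form:
  V1 = 150·(cos(45.0°) + j·sin(45.0°)) = 106.1 + j106.1 V
  V2 = 6.93·(cos(8.3°) + j·sin(8.3°)) = 6.857 + j1 V
Step 2 — Sum components: V_total = 112.9 + j107.1 V.
Step 3 — Convert to polar: |V_total| = 155.6 V, ∠V_total = 43.5°.

V_total = 155.6∠43.5° V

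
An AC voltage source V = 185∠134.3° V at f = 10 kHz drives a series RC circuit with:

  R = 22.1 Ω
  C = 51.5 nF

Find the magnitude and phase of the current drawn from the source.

Step 1 — Angular frequency: ω = 2π·f = 2π·1e+04 = 6.283e+04 rad/s.
Step 2 — Component impedances:
  R: Z = R = 22.1 Ω
  C: Z = 1/(jωC) = -j/(ω·C) = 0 - j309 Ω
Step 3 — Series combination: Z_total = R + C = 22.1 - j309 Ω = 309.8∠-85.9° Ω.
Step 4 — Source phasor: V = 185∠134.3° V = -129.2 + j132.4 V.
Step 5 — Ohm's law: I = V / Z_total = (-129.2 + j132.4) / (22.1 - j309) = -0.456 - j0.3855 A.
Step 6 — Convert to polar: |I| = 0.5971 A, ∠I = -139.8°.

I = 0.5971∠-139.8° A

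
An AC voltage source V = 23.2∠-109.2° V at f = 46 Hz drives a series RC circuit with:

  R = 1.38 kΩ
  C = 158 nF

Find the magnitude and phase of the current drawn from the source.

Step 1 — Angular frequency: ω = 2π·f = 2π·46 = 289 rad/s.
Step 2 — Component impedances:
  R: Z = R = 1380 Ω
  C: Z = 1/(jωC) = -j/(ω·C) = 0 - j2.19e+04 Ω
Step 3 — Series combination: Z_total = R + C = 1380 - j2.19e+04 Ω = 2.194e+04∠-86.4° Ω.
Step 4 — Source phasor: V = 23.2∠-109.2° V = -7.63 - j21.91 V.
Step 5 — Ohm's law: I = V / Z_total = (-7.63 - j21.91) / (1380 - j2.19e+04) = 0.0009747 - j0.0004098 A.
Step 6 — Convert to polar: |I| = 0.001057 A, ∠I = -22.8°.

I = 0.001057∠-22.8° A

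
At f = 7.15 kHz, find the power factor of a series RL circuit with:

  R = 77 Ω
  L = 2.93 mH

Step 1 — Angular frequency: ω = 2π·f = 2π·7150 = 4.492e+04 rad/s.
Step 2 — Component impedances:
  R: Z = R = 77 Ω
  L: Z = jωL = j·4.492e+04·0.00293 = 0 + j131.6 Ω
Step 3 — Series combination: Z_total = R + L = 77 + j131.6 Ω = 152.5∠59.7° Ω.
Step 4 — Power factor: PF = cos(φ) = Re(Z)/|Z| = 77/152.5 = 0.5049.
Step 5 — Type: Im(Z) = 131.6 ⇒ lagging (phase φ = 59.7°).

PF = 0.5049 (lagging, φ = 59.7°)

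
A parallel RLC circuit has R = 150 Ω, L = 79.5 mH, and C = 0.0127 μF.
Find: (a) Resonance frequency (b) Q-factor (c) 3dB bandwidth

Step 1 — Resonance: ω₀ = 1/√(LC) = 1/√(0.0795·1.27e-08) = 3.147e+04 rad/s.
Step 2 — f₀ = ω₀/(2π) = 5009 Hz.
Step 3 — Parallel Q: Q = R/(ω₀L) = 150/(3.147e+04·0.0795) = 0.05995.
Step 4 — Bandwidth: Δω = ω₀/Q = 5.249e+05 rad/s; BW = Δω/(2π) = 8.355e+04 Hz.

(a) f₀ = 5009 Hz  (b) Q = 0.05995  (c) BW = 8.355e+04 Hz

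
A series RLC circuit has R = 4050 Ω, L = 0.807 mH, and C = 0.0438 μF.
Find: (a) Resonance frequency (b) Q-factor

Step 1 — Resonance condition Im(Z)=0 gives ω₀ = 1/√(LC).
Step 2 — ω₀ = 1/√(0.000807·4.38e-08) = 1.682e+05 rad/s.
Step 3 — f₀ = ω₀/(2π) = 2.677e+04 Hz.
Step 4 — Series Q: Q = ω₀L/R = 1.682e+05·0.000807/4050 = 0.03352.

(a) f₀ = 2.677e+04 Hz  (b) Q = 0.03352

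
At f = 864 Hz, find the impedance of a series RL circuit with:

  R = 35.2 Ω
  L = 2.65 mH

Step 1 — Angular frequency: ω = 2π·f = 2π·864 = 5429 rad/s.
Step 2 — Component impedances:
  R: Z = R = 35.2 Ω
  L: Z = jωL = j·5429·0.00265 = 0 + j14.39 Ω
Step 3 — Series combination: Z_total = R + L = 35.2 + j14.39 Ω = 38.03∠22.2° Ω.

Z = 35.2 + j14.39 Ω = 38.03∠22.2° Ω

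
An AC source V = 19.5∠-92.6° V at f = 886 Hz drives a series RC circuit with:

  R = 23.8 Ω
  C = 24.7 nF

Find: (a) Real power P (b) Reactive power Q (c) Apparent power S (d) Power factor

Step 1 — Angular frequency: ω = 2π·f = 2π·886 = 5567 rad/s.
Step 2 — Component impedances:
  R: Z = R = 23.8 Ω
  C: Z = 1/(jωC) = -j/(ω·C) = 0 - j7273 Ω
Step 3 — Series combination: Z_total = R + C = 23.8 - j7273 Ω = 7273∠-89.8° Ω.
Step 4 — Source phasor: V = 19.5∠-92.6° V = -0.8846 - j19.48 V.
Step 5 — Current: I = V / Z = 0.002678 - j0.0001304 A = 0.002681∠-2.8° A.
Step 6 — Complex power: S = V·I* = 0.0001711 - j0.05228 VA.
Step 7 — Real power: P = Re(S) = 0.0001711 W.
Step 8 — Reactive power: Q = Im(S) = -0.05228 VAR.
Step 9 — Apparent power: |S| = 0.05229 VA.
Step 10 — Power factor: PF = P/|S| = 0.003273 (leading).

(a) P = 0.0001711 W  (b) Q = -0.05228 VAR  (c) S = 0.05229 VA  (d) PF = 0.003273 (leading)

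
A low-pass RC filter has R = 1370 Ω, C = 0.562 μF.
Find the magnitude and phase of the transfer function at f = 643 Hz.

Step 1 — Angular frequency: ω = 2π·643 = 4040 rad/s.
Step 2 — Transfer function: H(jω) = 1/(1 + jωRC).
Step 3 — Denominator: 1 + jωRC = 1 + j·4040·1370·5.62e-07 = 1 + j3.111.
Step 4 — H = 0.09367 - j0.2914.
Step 5 — Magnitude: |H| = 0.3061 (-10.3 dB); phase: φ = -72.2°.

|H| = 0.3061 (-10.3 dB), φ = -72.2°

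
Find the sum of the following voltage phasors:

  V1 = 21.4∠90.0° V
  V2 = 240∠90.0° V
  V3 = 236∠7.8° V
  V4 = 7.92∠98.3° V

Step 1 — Convert each phasor to rectangular form:
  V1 = 21.4·(cos(90.0°) + j·sin(90.0°)) = 0 + j21.4 V
  V2 = 240·(cos(90.0°) + j·sin(90.0°)) = 0 + j240 V
  V3 = 236·(cos(7.8°) + j·sin(7.8°)) = 233.8 + j32.03 V
  V4 = 7.92·(cos(98.3°) + j·sin(98.3°)) = -1.143 + j7.837 V
Step 2 — Sum components: V_total = 232.7 + j301.3 V.
Step 3 — Convert to polar: |V_total| = 380.7 V, ∠V_total = 52.3°.

V_total = 380.7∠52.3° V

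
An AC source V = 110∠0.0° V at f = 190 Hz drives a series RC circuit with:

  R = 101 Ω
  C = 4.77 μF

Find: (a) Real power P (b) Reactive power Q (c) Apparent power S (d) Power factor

Step 1 — Angular frequency: ω = 2π·f = 2π·190 = 1194 rad/s.
Step 2 — Component impedances:
  R: Z = R = 101 Ω
  C: Z = 1/(jωC) = -j/(ω·C) = 0 - j175.6 Ω
Step 3 — Series combination: Z_total = R + C = 101 - j175.6 Ω = 202.6∠-60.1° Ω.
Step 4 — Source phasor: V = 110∠0.0° V = 110 V.
Step 5 — Current: I = V / Z = 0.2707 + j0.4707 A = 0.543∠60.1° A.
Step 6 — Complex power: S = V·I* = 29.78 - j51.78 VA.
Step 7 — Real power: P = Re(S) = 29.78 W.
Step 8 — Reactive power: Q = Im(S) = -51.78 VAR.
Step 9 — Apparent power: |S| = 59.73 VA.
Step 10 — Power factor: PF = P/|S| = 0.4986 (leading).

(a) P = 29.78 W  (b) Q = -51.78 VAR  (c) S = 59.73 VA  (d) PF = 0.4986 (leading)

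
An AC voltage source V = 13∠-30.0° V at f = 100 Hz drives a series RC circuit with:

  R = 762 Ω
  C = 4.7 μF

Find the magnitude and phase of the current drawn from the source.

Step 1 — Angular frequency: ω = 2π·f = 2π·100 = 628.3 rad/s.
Step 2 — Component impedances:
  R: Z = R = 762 Ω
  C: Z = 1/(jωC) = -j/(ω·C) = 0 - j338.6 Ω
Step 3 — Series combination: Z_total = R + C = 762 - j338.6 Ω = 833.9∠-24.0° Ω.
Step 4 — Source phasor: V = 13∠-30.0° V = 11.26 - j6.5 V.
Step 5 — Ohm's law: I = V / Z_total = (11.26 - j6.5) / (762 - j338.6) = 0.0155 - j0.00164 A.
Step 6 — Convert to polar: |I| = 0.01559 A, ∠I = -6.0°.

I = 0.01559∠-6.0° A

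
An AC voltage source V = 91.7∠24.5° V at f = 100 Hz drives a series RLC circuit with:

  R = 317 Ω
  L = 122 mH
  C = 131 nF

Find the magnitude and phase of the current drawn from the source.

Step 1 — Angular frequency: ω = 2π·f = 2π·100 = 628.3 rad/s.
Step 2 — Component impedances:
  R: Z = R = 317 Ω
  L: Z = jωL = j·628.3·0.122 = 0 + j76.65 Ω
  C: Z = 1/(jωC) = -j/(ω·C) = 0 - j1.215e+04 Ω
Step 3 — Series combination: Z_total = R + L + C = 317 - j1.207e+04 Ω = 1.208e+04∠-88.5° Ω.
Step 4 — Source phasor: V = 91.7∠24.5° V = 83.44 + j38.03 V.
Step 5 — Ohm's law: I = V / Z_total = (83.44 + j38.03) / (317 - j1.207e+04) = -0.002966 + j0.00699 A.
Step 6 — Convert to polar: |I| = 0.007593 A, ∠I = 113.0°.

I = 0.007593∠113.0° A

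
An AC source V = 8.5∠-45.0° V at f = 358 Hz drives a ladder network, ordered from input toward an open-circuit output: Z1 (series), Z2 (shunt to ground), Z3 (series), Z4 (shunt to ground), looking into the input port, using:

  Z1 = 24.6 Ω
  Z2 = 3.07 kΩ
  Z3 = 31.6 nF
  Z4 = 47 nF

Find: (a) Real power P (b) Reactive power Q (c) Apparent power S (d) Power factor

Step 1 — Angular frequency: ω = 2π·f = 2π·358 = 2249 rad/s.
Step 2 — Component impedances:
  Z1: Z = R = 24.6 Ω
  Z2: Z = R = 3070 Ω
  Z3: Z = 1/(jωC) = -j/(ω·C) = 0 - j1.407e+04 Ω
  Z4: Z = 1/(jωC) = -j/(ω·C) = 0 - j9459 Ω
Step 3 — Ladder network (open output): work backward from the far end, alternating series and parallel combinations. Z_in = 3043 - j393.9 Ω = 3069∠-7.4° Ω.
Step 4 — Source phasor: V = 8.5∠-45.0° V = 6.01 - j6.01 V.
Step 5 — Current: I = V / Z = 0.002194 - j0.001691 A = 0.00277∠-37.6° A.
Step 6 — Complex power: S = V·I* = 0.02335 - j0.003022 VA.
Step 7 — Real power: P = Re(S) = 0.02335 W.
Step 8 — Reactive power: Q = Im(S) = -0.003022 VAR.
Step 9 — Apparent power: |S| = 0.02355 VA.
Step 10 — Power factor: PF = P/|S| = 0.9917 (leading).

(a) P = 0.02335 W  (b) Q = -0.003022 VAR  (c) S = 0.02355 VA  (d) PF = 0.9917 (leading)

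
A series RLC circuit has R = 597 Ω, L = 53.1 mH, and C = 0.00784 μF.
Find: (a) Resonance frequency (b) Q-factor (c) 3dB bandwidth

Step 1 — Resonance: ω₀ = 1/√(LC) = 1/√(0.0531·7.84e-09) = 4.901e+04 rad/s.
Step 2 — f₀ = ω₀/(2π) = 7800 Hz.
Step 3 — Series Q: Q = ω₀L/R = 4.901e+04·0.0531/597 = 4.359.
Step 4 — Bandwidth: Δω = ω₀/Q = 1.124e+04 rad/s; BW = Δω/(2π) = 1789 Hz.

(a) f₀ = 7800 Hz  (b) Q = 4.359  (c) BW = 1789 Hz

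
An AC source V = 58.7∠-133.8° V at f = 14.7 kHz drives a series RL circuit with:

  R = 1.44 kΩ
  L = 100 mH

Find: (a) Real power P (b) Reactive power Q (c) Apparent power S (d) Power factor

Step 1 — Angular frequency: ω = 2π·f = 2π·1.47e+04 = 9.236e+04 rad/s.
Step 2 — Component impedances:
  R: Z = R = 1440 Ω
  L: Z = jωL = j·9.236e+04·0.1 = 0 + j9236 Ω
Step 3 — Series combination: Z_total = R + L = 1440 + j9236 Ω = 9348∠81.1° Ω.
Step 4 — Source phasor: V = 58.7∠-133.8° V = -40.63 - j42.37 V.
Step 5 — Current: I = V / Z = -0.005148 + j0.003596 A = 0.00628∠145.1° A.
Step 6 — Complex power: S = V·I* = 0.05678 + j0.3642 VA.
Step 7 — Real power: P = Re(S) = 0.05678 W.
Step 8 — Reactive power: Q = Im(S) = 0.3642 VAR.
Step 9 — Apparent power: |S| = 0.3686 VA.
Step 10 — Power factor: PF = P/|S| = 0.154 (lagging).

(a) P = 0.05678 W  (b) Q = 0.3642 VAR  (c) S = 0.3686 VA  (d) PF = 0.154 (lagging)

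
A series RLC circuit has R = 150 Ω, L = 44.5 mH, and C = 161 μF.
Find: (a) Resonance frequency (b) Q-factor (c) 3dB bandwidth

Step 1 — Resonance condition Im(Z)=0 gives ω₀ = 1/√(LC).
Step 2 — ω₀ = 1/√(0.0445·0.000161) = 373.6 rad/s.
Step 3 — f₀ = ω₀/(2π) = 59.46 Hz.
Step 4 — Series Q: Q = ω₀L/R = 373.6·0.0445/150 = 0.1108.
Step 5 — 3dB bandwidth: Δω = ω₀/Q = 3371 rad/s; BW = Δω/(2π) = 536.5 Hz.

(a) f₀ = 59.46 Hz  (b) Q = 0.1108  (c) BW = 536.5 Hz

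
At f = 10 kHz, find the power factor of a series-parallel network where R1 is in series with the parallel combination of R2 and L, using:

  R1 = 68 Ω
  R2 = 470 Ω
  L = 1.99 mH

Step 1 — Angular frequency: ω = 2π·f = 2π·1e+04 = 6.283e+04 rad/s.
Step 2 — Component impedances:
  R1: Z = R = 68 Ω
  R2: Z = R = 470 Ω
  L: Z = jωL = j·6.283e+04·0.00199 = 0 + j125 Ω
Step 3 — Parallel branch: R2 || L = 1/(1/R2 + 1/L) = 31.06 + j116.8 Ω.
Step 4 — Series with R1: Z_total = R1 + (R2 || L) = 99.06 + j116.8 Ω = 153.1∠49.7° Ω.
Step 5 — Power factor: PF = cos(φ) = Re(Z)/|Z| = 99.065/153.13 = 0.6469.
Step 6 — Type: Im(Z) = 116.8 ⇒ lagging (phase φ = 49.7°).

PF = 0.6469 (lagging, φ = 49.7°)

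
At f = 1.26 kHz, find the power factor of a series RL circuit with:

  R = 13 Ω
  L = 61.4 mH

Step 1 — Angular frequency: ω = 2π·f = 2π·1260 = 7917 rad/s.
Step 2 — Component impedances:
  R: Z = R = 13 Ω
  L: Z = jωL = j·7917·0.0614 = 0 + j486.1 Ω
Step 3 — Series combination: Z_total = R + L = 13 + j486.1 Ω = 486.3∠88.5° Ω.
Step 4 — Power factor: PF = cos(φ) = Re(Z)/|Z| = 13/486.3 = 0.02673.
Step 5 — Type: Im(Z) = 486.1 ⇒ lagging (phase φ = 88.5°).

PF = 0.02673 (lagging, φ = 88.5°)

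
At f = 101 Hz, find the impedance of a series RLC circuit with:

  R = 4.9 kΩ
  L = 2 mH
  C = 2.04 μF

Step 1 — Angular frequency: ω = 2π·f = 2π·101 = 634.6 rad/s.
Step 2 — Component impedances:
  R: Z = R = 4900 Ω
  L: Z = jωL = j·634.6·0.002 = 0 + j1.269 Ω
  C: Z = 1/(jωC) = -j/(ω·C) = 0 - j772.4 Ω
Step 3 — Series combination: Z_total = R + L + C = 4900 - j771.2 Ω = 4960∠-8.9° Ω.

Z = 4900 - j771.2 Ω = 4960∠-8.9° Ω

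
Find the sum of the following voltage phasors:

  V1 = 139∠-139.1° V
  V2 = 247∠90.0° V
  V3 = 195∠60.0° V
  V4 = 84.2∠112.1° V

Step 1 — Convert each phasor to rectangular form:
  V1 = 139·(cos(-139.1°) + j·sin(-139.1°)) = -105.1 - j91.01 V
  V2 = 247·(cos(90.0°) + j·sin(90.0°)) = 0 + j247 V
  V3 = 195·(cos(60.0°) + j·sin(60.0°)) = 97.5 + j168.9 V
  V4 = 84.2·(cos(112.1°) + j·sin(112.1°)) = -31.68 + j78.01 V
Step 2 — Sum components: V_total = -39.24 + j402.9 V.
Step 3 — Convert to polar: |V_total| = 404.8 V, ∠V_total = 95.6°.

V_total = 404.8∠95.6° V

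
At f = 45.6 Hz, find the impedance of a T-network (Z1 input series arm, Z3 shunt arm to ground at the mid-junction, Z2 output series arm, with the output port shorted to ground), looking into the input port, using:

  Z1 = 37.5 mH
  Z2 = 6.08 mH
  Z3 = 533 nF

Step 1 — Angular frequency: ω = 2π·f = 2π·45.6 = 286.5 rad/s.
Step 2 — Component impedances:
  Z1: Z = jωL = j·286.5·0.0375 = 0 + j10.74 Ω
  Z2: Z = jωL = j·286.5·0.00608 = 0 + j1.742 Ω
  Z3: Z = 1/(jωC) = -j/(ω·C) = 0 - j6548 Ω
Step 3 — With the output port shorted to ground, the output series arm Z2 runs from the junction to ground; the shunt arm Z3 also runs from the junction to ground. They appear in parallel: Z3 || Z2 = 0 + j1.742 Ω.
Step 4 — Series with input arm Z1: Z_in = Z1 + (Z3 || Z2) = 0 + j12.49 Ω = 12.49∠90.0° Ω.

Z = 0 + j12.49 Ω = 12.49∠90.0° Ω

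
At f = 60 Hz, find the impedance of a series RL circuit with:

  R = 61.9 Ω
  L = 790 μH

Step 1 — Angular frequency: ω = 2π·f = 2π·60 = 377 rad/s.
Step 2 — Component impedances:
  R: Z = R = 61.9 Ω
  L: Z = jωL = j·377·0.00079 = 0 + j0.2978 Ω
Step 3 — Series combination: Z_total = R + L = 61.9 + j0.2978 Ω = 61.9∠0.3° Ω.

Z = 61.9 + j0.2978 Ω = 61.9∠0.3° Ω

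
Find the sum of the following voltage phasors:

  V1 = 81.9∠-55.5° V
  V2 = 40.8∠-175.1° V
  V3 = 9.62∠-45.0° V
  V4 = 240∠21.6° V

Step 1 — Convert each phasor to rectangular form:
  V1 = 81.9·(cos(-55.5°) + j·sin(-55.5°)) = 46.39 - j67.5 V
  V2 = 40.8·(cos(-175.1°) + j·sin(-175.1°)) = -40.65 - j3.485 V
  V3 = 9.62·(cos(-45.0°) + j·sin(-45.0°)) = 6.802 - j6.802 V
  V4 = 240·(cos(21.6°) + j·sin(21.6°)) = 223.1 + j88.35 V
Step 2 — Sum components: V_total = 235.7 + j10.57 V.
Step 3 — Convert to polar: |V_total| = 235.9 V, ∠V_total = 2.6°.

V_total = 235.9∠2.6° V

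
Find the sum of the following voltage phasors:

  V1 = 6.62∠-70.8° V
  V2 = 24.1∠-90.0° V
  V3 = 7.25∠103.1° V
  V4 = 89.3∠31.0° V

Step 1 — Convert each phasor to rectangular form:
  V1 = 6.62·(cos(-70.8°) + j·sin(-70.8°)) = 2.177 - j6.252 V
  V2 = 24.1·(cos(-90.0°) + j·sin(-90.0°)) = 0 - j24.1 V
  V3 = 7.25·(cos(103.1°) + j·sin(103.1°)) = -1.643 + j7.061 V
  V4 = 89.3·(cos(31.0°) + j·sin(31.0°)) = 76.55 + j45.99 V
Step 2 — Sum components: V_total = 77.08 + j22.7 V.
Step 3 — Convert to polar: |V_total| = 80.35 V, ∠V_total = 16.4°.

V_total = 80.35∠16.4° V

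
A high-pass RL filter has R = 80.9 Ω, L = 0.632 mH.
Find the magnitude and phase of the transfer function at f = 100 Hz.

Step 1 — Angular frequency: ω = 2π·100 = 628.3 rad/s.
Step 2 — Transfer function: H(jω) = jωL/(R + jωL).
Step 3 — Numerator jωL = j·0.3971; denominator R + jωL = 80.9 + j0.3971.
Step 4 — H = 2.409e-05 + j0.004908.
Step 5 — Magnitude: |H| = 0.004908 (-46.2 dB); phase: φ = 89.7°.

|H| = 0.004908 (-46.2 dB), φ = 89.7°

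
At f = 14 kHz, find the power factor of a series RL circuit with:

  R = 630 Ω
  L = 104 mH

Step 1 — Angular frequency: ω = 2π·f = 2π·1.4e+04 = 8.796e+04 rad/s.
Step 2 — Component impedances:
  R: Z = R = 630 Ω
  L: Z = jωL = j·8.796e+04·0.104 = 0 + j9148 Ω
Step 3 — Series combination: Z_total = R + L = 630 + j9148 Ω = 9170∠86.1° Ω.
Step 4 — Power factor: PF = cos(φ) = Re(Z)/|Z| = 630/9170 = 0.0687.
Step 5 — Type: Im(Z) = 9148 ⇒ lagging (phase φ = 86.1°).

PF = 0.0687 (lagging, φ = 86.1°)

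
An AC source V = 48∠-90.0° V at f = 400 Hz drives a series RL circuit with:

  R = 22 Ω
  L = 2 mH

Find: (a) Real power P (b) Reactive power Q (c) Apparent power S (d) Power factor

Step 1 — Angular frequency: ω = 2π·f = 2π·400 = 2513 rad/s.
Step 2 — Component impedances:
  R: Z = R = 22 Ω
  L: Z = jωL = j·2513·0.002 = 0 + j5.027 Ω
Step 3 — Series combination: Z_total = R + L = 22 + j5.027 Ω = 22.57∠12.9° Ω.
Step 4 — Source phasor: V = 48∠-90.0° V = 0 - j48 V.
Step 5 — Current: I = V / Z = -0.4738 - j2.074 A = 2.127∠-102.9° A.
Step 6 — Complex power: S = V·I* = 99.53 + j22.74 VA.
Step 7 — Real power: P = Re(S) = 99.53 W.
Step 8 — Reactive power: Q = Im(S) = 22.74 VAR.
Step 9 — Apparent power: |S| = 102.1 VA.
Step 10 — Power factor: PF = P/|S| = 0.9749 (lagging).

(a) P = 99.53 W  (b) Q = 22.74 VAR  (c) S = 102.1 VA  (d) PF = 0.9749 (lagging)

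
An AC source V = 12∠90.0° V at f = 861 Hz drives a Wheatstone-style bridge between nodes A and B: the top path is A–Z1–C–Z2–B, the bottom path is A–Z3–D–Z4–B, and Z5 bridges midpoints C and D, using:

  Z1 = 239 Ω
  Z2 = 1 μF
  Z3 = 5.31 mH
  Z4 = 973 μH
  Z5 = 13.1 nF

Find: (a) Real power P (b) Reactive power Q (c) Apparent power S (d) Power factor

Step 1 — Angular frequency: ω = 2π·f = 2π·861 = 5410 rad/s.
Step 2 — Component impedances:
  Z1: Z = R = 239 Ω
  Z2: Z = 1/(jωC) = -j/(ω·C) = 0 - j184.8 Ω
  Z3: Z = jωL = j·5410·0.00531 = 0 + j28.73 Ω
  Z4: Z = jωL = j·5410·0.000973 = 0 + j5.264 Ω
  Z5: Z = 1/(jωC) = -j/(ω·C) = 0 - j1.411e+04 Ω
Step 3 — Bridge requires nodal analysis (the Z5 bridge couples midpoints C and D, so the two paths cannot be reduced to a simple series/parallel combination). Setting node B to ground and injecting 1 A at node A, the 3-node admittance system at A, C, D solves to V_A = Z_AB = 3.473 + j36.15 Ω = 36.32∠84.5° Ω.
Step 4 — Source phasor: V = 12∠90.0° V = 0 + j12 V.
Step 5 — Current: I = V / Z = 0.3289 + j0.03159 A = 0.3304∠5.5° A.
Step 6 — Complex power: S = V·I* = 0.3791 + j3.947 VA.
Step 7 — Real power: P = Re(S) = 0.3791 W.
Step 8 — Reactive power: Q = Im(S) = 3.947 VAR.
Step 9 — Apparent power: |S| = 3.965 VA.
Step 10 — Power factor: PF = P/|S| = 0.09562 (lagging).

(a) P = 0.3791 W  (b) Q = 3.947 VAR  (c) S = 3.965 VA  (d) PF = 0.09562 (lagging)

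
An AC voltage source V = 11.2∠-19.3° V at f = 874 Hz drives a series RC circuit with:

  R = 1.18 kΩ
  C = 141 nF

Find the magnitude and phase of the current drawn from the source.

Step 1 — Angular frequency: ω = 2π·f = 2π·874 = 5492 rad/s.
Step 2 — Component impedances:
  R: Z = R = 1180 Ω
  C: Z = 1/(jωC) = -j/(ω·C) = 0 - j1291 Ω
Step 3 — Series combination: Z_total = R + C = 1180 - j1291 Ω = 1749∠-47.6° Ω.
Step 4 — Source phasor: V = 11.2∠-19.3° V = 10.57 - j3.702 V.
Step 5 — Ohm's law: I = V / Z_total = (10.57 - j3.702) / (1180 - j1291) = 0.005638 + j0.003034 A.
Step 6 — Convert to polar: |I| = 0.006402 A, ∠I = 28.3°.

I = 0.006402∠28.3° A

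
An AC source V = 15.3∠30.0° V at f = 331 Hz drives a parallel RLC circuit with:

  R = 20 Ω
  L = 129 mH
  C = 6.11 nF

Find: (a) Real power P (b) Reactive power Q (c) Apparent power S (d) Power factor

Step 1 — Angular frequency: ω = 2π·f = 2π·331 = 2080 rad/s.
Step 2 — Component impedances:
  R: Z = R = 20 Ω
  L: Z = jωL = j·2080·0.129 = 0 + j268.3 Ω
  C: Z = 1/(jωC) = -j/(ω·C) = 0 - j7.87e+04 Ω
Step 3 — Parallel combination: 1/Z_total = 1/R + 1/L + 1/C; Z_total = 19.89 + j1.478 Ω = 19.95∠4.2° Ω.
Step 4 — Source phasor: V = 15.3∠30.0° V = 13.25 + j7.65 V.
Step 5 — Current: I = V / Z = 0.6909 + j0.3333 A = 0.7671∠25.8° A.
Step 6 — Complex power: S = V·I* = 11.7 + j0.8696 VA.
Step 7 — Real power: P = Re(S) = 11.7 W.
Step 8 — Reactive power: Q = Im(S) = 0.8696 VAR.
Step 9 — Apparent power: |S| = 11.74 VA.
Step 10 — Power factor: PF = P/|S| = 0.9973 (lagging).

(a) P = 11.7 W  (b) Q = 0.8696 VAR  (c) S = 11.74 VA  (d) PF = 0.9973 (lagging)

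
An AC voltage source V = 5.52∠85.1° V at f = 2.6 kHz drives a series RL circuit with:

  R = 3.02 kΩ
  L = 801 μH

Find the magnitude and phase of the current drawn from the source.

Step 1 — Angular frequency: ω = 2π·f = 2π·2600 = 1.634e+04 rad/s.
Step 2 — Component impedances:
  R: Z = R = 3020 Ω
  L: Z = jωL = j·1.634e+04·0.000801 = 0 + j13.09 Ω
Step 3 — Series combination: Z_total = R + L = 3020 + j13.09 Ω = 3020∠0.2° Ω.
Step 4 — Source phasor: V = 5.52∠85.1° V = 0.4715 + j5.5 V.
Step 5 — Ohm's law: I = V / Z_total = (0.4715 + j5.5) / (3020 + j13.09) = 0.000164 + j0.00182 A.
Step 6 — Convert to polar: |I| = 0.001828 A, ∠I = 84.9°.

I = 0.001828∠84.9° A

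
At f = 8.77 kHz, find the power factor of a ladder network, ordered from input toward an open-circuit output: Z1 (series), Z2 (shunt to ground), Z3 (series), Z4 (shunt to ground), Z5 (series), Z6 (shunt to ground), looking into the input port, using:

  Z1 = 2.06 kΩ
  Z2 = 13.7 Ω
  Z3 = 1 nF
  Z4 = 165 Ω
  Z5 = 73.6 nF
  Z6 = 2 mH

Step 1 — Angular frequency: ω = 2π·f = 2π·8770 = 5.51e+04 rad/s.
Step 2 — Component impedances:
  Z1: Z = R = 2060 Ω
  Z2: Z = R = 13.7 Ω
  Z3: Z = 1/(jωC) = -j/(ω·C) = 0 - j1.815e+04 Ω
  Z4: Z = R = 165 Ω
  Z5: Z = 1/(jωC) = -j/(ω·C) = 0 - j246.6 Ω
  Z6: Z = jωL = j·5.51e+04·0.002 = 0 + j110.2 Ω
Step 3 — Ladder network (open output): work backward from the far end, alternating series and parallel combinations. Z_in = 2074 - j0.0103 Ω = 2074∠-0.0° Ω.
Step 4 — Power factor: PF = cos(φ) = Re(Z)/|Z| = 2074/2074 = 1.
Step 5 — Type: Im(Z) = -0.0103 ⇒ leading (phase φ = -0.0°).

PF = 1 (leading, φ = -0.0°)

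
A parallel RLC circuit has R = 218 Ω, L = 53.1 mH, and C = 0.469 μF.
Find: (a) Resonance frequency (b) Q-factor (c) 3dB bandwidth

Step 1 — Resonance: ω₀ = 1/√(LC) = 1/√(0.0531·4.69e-07) = 6337 rad/s.
Step 2 — f₀ = ω₀/(2π) = 1009 Hz.
Step 3 — Parallel Q: Q = R/(ω₀L) = 218/(6337·0.0531) = 0.6479.
Step 4 — Bandwidth: Δω = ω₀/Q = 9781 rad/s; BW = Δω/(2π) = 1557 Hz.

(a) f₀ = 1009 Hz  (b) Q = 0.6479  (c) BW = 1557 Hz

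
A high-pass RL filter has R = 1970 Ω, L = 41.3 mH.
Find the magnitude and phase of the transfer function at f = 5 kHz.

Step 1 — Angular frequency: ω = 2π·5000 = 3.142e+04 rad/s.
Step 2 — Transfer function: H(jω) = jωL/(R + jωL).
Step 3 — Numerator jωL = j·1297; denominator R + jωL = 1970 + j1297.
Step 4 — H = 0.3025 + j0.4594.
Step 5 — Magnitude: |H| = 0.55 (-5.2 dB); phase: φ = 56.6°.

|H| = 0.55 (-5.2 dB), φ = 56.6°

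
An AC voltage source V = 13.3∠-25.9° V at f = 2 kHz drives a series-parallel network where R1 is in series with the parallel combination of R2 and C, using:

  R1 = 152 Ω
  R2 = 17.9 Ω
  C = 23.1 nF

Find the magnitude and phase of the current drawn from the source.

Step 1 — Angular frequency: ω = 2π·f = 2π·2000 = 1.257e+04 rad/s.
Step 2 — Component impedances:
  R1: Z = R = 152 Ω
  R2: Z = R = 17.9 Ω
  C: Z = 1/(jωC) = -j/(ω·C) = 0 - j3445 Ω
Step 3 — Parallel branch: R2 || C = 1/(1/R2 + 1/C) = 17.9 - j0.09301 Ω.
Step 4 — Series with R1: Z_total = R1 + (R2 || C) = 169.9 - j0.09301 Ω = 169.9∠-0.0° Ω.
Step 5 — Source phasor: V = 13.3∠-25.9° V = 11.96 - j5.809 V.
Step 6 — Ohm's law: I = V / Z_total = (11.96 - j5.809) / (169.9 - j0.09301) = 0.07044 - j0.03415 A.
Step 7 — Convert to polar: |I| = 0.07828 A, ∠I = -25.9°.

I = 0.07828∠-25.9° A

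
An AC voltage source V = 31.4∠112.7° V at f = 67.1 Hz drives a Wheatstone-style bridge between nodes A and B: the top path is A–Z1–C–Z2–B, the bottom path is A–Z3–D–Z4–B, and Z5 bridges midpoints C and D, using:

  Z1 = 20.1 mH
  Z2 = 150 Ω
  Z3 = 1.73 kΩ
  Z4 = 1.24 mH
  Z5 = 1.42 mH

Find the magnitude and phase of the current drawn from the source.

Step 1 — Angular frequency: ω = 2π·f = 2π·67.1 = 421.6 rad/s.
Step 2 — Component impedances:
  Z1: Z = jωL = j·421.6·0.0201 = 0 + j8.474 Ω
  Z2: Z = R = 150 Ω
  Z3: Z = R = 1730 Ω
  Z4: Z = jωL = j·421.6·0.00124 = 0 + j0.5228 Ω
  Z5: Z = jωL = j·421.6·0.00142 = 0 + j0.5987 Ω
Step 3 — Bridge requires nodal analysis (the Z5 bridge couples midpoints C and D, so the two paths cannot be reduced to a simple series/parallel combination). Setting node B to ground and injecting 1 A at node A, the 3-node admittance system at A, C, D solves to V_A = Z_AB = 0.05596 + j9.595 Ω = 9.595∠89.7° Ω.
Step 4 — Source phasor: V = 31.4∠112.7° V = -12.12 + j28.97 V.
Step 5 — Ohm's law: I = V / Z_total = (-12.12 + j28.97) / (0.05596 + j9.595) = 3.011 + j1.28 A.
Step 6 — Convert to polar: |I| = 3.272 A, ∠I = 23.0°.

I = 3.272∠23.0° A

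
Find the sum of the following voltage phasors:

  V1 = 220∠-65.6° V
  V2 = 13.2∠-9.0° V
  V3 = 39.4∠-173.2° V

Step 1 — Convert each phasor to rectangular form:
  V1 = 220·(cos(-65.6°) + j·sin(-65.6°)) = 90.88 - j200.4 V
  V2 = 13.2·(cos(-9.0°) + j·sin(-9.0°)) = 13.04 - j2.065 V
  V3 = 39.4·(cos(-173.2°) + j·sin(-173.2°)) = -39.12 - j4.665 V
Step 2 — Sum components: V_total = 64.8 - j207.1 V.
Step 3 — Convert to polar: |V_total| = 217 V, ∠V_total = -72.6°.

V_total = 217∠-72.6° V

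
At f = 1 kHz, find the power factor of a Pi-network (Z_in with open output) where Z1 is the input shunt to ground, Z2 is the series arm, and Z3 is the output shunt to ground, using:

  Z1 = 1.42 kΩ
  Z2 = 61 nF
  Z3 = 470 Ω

Step 1 — Angular frequency: ω = 2π·f = 2π·1000 = 6283 rad/s.
Step 2 — Component impedances:
  Z1: Z = R = 1420 Ω
  Z2: Z = 1/(jωC) = -j/(ω·C) = 0 - j2609 Ω
  Z3: Z = R = 470 Ω
Step 3 — With open output, the series arm Z2 and the output shunt Z3 appear in series to ground: Z2 + Z3 = 470 - j2609 Ω.
Step 4 — Parallel with input shunt Z1: Z_in = Z1 || (Z2 + Z3) = 1053 - j506.9 Ω = 1168∠-25.7° Ω.
Step 5 — Power factor: PF = cos(φ) = Re(Z)/|Z| = 1052.8/1168.5 = 0.901.
Step 6 — Type: Im(Z) = -506.9 ⇒ leading (phase φ = -25.7°).

PF = 0.901 (leading, φ = -25.7°)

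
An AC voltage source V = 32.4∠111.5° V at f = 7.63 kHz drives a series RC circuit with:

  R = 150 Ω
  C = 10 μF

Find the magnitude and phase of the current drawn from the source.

Step 1 — Angular frequency: ω = 2π·f = 2π·7630 = 4.794e+04 rad/s.
Step 2 — Component impedances:
  R: Z = R = 150 Ω
  C: Z = 1/(jωC) = -j/(ω·C) = 0 - j2.086 Ω
Step 3 — Series combination: Z_total = R + C = 150 - j2.086 Ω = 150∠-0.8° Ω.
Step 4 — Source phasor: V = 32.4∠111.5° V = -11.87 + j30.15 V.
Step 5 — Ohm's law: I = V / Z_total = (-11.87 + j30.15) / (150 - j2.086) = -0.08194 + j0.1998 A.
Step 6 — Convert to polar: |I| = 0.216 A, ∠I = 112.3°.

I = 0.216∠112.3° A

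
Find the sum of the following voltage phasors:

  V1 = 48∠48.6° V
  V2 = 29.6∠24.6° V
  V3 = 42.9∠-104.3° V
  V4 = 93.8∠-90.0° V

Step 1 — Convert each phasor to rectangular form:
  V1 = 48·(cos(48.6°) + j·sin(48.6°)) = 31.74 + j36.01 V
  V2 = 29.6·(cos(24.6°) + j·sin(24.6°)) = 26.91 + j12.32 V
  V3 = 42.9·(cos(-104.3°) + j·sin(-104.3°)) = -10.6 - j41.57 V
  V4 = 93.8·(cos(-90.0°) + j·sin(-90.0°)) = 0 - j93.8 V
Step 2 — Sum components: V_total = 48.06 - j87.04 V.
Step 3 — Convert to polar: |V_total| = 99.43 V, ∠V_total = -61.1°.

V_total = 99.43∠-61.1° V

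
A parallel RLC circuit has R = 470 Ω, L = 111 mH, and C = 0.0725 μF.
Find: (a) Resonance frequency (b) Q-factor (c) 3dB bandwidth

Step 1 — Resonance: ω₀ = 1/√(LC) = 1/√(0.111·7.25e-08) = 1.115e+04 rad/s.
Step 2 — f₀ = ω₀/(2π) = 1774 Hz.
Step 3 — Parallel Q: Q = R/(ω₀L) = 470/(1.115e+04·0.111) = 0.3798.
Step 4 — Bandwidth: Δω = ω₀/Q = 2.935e+04 rad/s; BW = Δω/(2π) = 4671 Hz.

(a) f₀ = 1774 Hz  (b) Q = 0.3798  (c) BW = 4671 Hz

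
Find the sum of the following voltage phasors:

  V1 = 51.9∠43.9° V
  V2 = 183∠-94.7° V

Step 1 — Convert each phasor to rectangular form:
  V1 = 51.9·(cos(43.9°) + j·sin(43.9°)) = 37.4 + j35.99 V
  V2 = 183·(cos(-94.7°) + j·sin(-94.7°)) = -14.99 - j182.4 V
Step 2 — Sum components: V_total = 22.4 - j146.4 V.
Step 3 — Convert to polar: |V_total| = 148.1 V, ∠V_total = -81.3°.

V_total = 148.1∠-81.3° V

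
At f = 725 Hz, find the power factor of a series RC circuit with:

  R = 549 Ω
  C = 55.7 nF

Step 1 — Angular frequency: ω = 2π·f = 2π·725 = 4555 rad/s.
Step 2 — Component impedances:
  R: Z = R = 549 Ω
  C: Z = 1/(jωC) = -j/(ω·C) = 0 - j3941 Ω
Step 3 — Series combination: Z_total = R + C = 549 - j3941 Ω = 3979∠-82.1° Ω.
Step 4 — Power factor: PF = cos(φ) = Re(Z)/|Z| = 549/3979 = 0.138.
Step 5 — Type: Im(Z) = -3941 ⇒ leading (phase φ = -82.1°).

PF = 0.138 (leading, φ = -82.1°)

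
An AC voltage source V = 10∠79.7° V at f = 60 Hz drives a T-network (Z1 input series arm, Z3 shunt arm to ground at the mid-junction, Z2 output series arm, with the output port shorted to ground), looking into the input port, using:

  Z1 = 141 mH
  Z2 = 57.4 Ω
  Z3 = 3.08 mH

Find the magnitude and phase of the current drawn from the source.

Step 1 — Angular frequency: ω = 2π·f = 2π·60 = 377 rad/s.
Step 2 — Component impedances:
  Z1: Z = jωL = j·377·0.141 = 0 + j53.16 Ω
  Z2: Z = R = 57.4 Ω
  Z3: Z = jωL = j·377·0.00308 = 0 + j1.161 Ω
Step 3 — With the output port shorted to ground, the output series arm Z2 runs from the junction to ground; the shunt arm Z3 also runs from the junction to ground. They appear in parallel: Z3 || Z2 = 0.02348 + j1.161 Ω.
Step 4 — Series with input arm Z1: Z_in = Z1 + (Z3 || Z2) = 0.02348 + j54.32 Ω = 54.32∠90.0° Ω.
Step 5 — Source phasor: V = 10∠79.7° V = 1.788 + j9.839 V.
Step 6 — Ohm's law: I = V / Z_total = (1.788 + j9.839) / (0.02348 + j54.32) = 0.1812 - j0.03284 A.
Step 7 — Convert to polar: |I| = 0.1841 A, ∠I = -10.3°.

I = 0.1841∠-10.3° A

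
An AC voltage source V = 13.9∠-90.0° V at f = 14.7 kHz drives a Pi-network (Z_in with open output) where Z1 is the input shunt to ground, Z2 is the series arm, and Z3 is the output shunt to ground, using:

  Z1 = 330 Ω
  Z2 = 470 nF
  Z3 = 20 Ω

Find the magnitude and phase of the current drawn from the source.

Step 1 — Angular frequency: ω = 2π·f = 2π·1.47e+04 = 9.236e+04 rad/s.
Step 2 — Component impedances:
  Z1: Z = R = 330 Ω
  Z2: Z = 1/(jωC) = -j/(ω·C) = 0 - j23.04 Ω
  Z3: Z = R = 20 Ω
Step 3 — With open output, the series arm Z2 and the output shunt Z3 appear in series to ground: Z2 + Z3 = 20 - j23.04 Ω.
Step 4 — Parallel with input shunt Z1: Z_in = Z1 || (Z2 + Z3) = 20.2 - j20.39 Ω = 28.7∠-45.3° Ω.
Step 5 — Source phasor: V = 13.9∠-90.0° V = 0 - j13.9 V.
Step 6 — Ohm's law: I = V / Z_total = (0 - j13.9) / (20.2 - j20.39) = 0.3441 - j0.3408 A.
Step 7 — Convert to polar: |I| = 0.4843 A, ∠I = -44.7°.

I = 0.4843∠-44.7° A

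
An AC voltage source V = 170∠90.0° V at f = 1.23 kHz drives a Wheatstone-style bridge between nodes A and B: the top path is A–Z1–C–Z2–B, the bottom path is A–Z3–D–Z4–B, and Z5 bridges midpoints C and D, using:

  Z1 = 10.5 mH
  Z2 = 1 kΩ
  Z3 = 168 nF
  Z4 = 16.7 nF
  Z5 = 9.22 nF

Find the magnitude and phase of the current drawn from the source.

Step 1 — Angular frequency: ω = 2π·f = 2π·1230 = 7728 rad/s.
Step 2 — Component impedances:
  Z1: Z = jωL = j·7728·0.0105 = 0 + j81.15 Ω
  Z2: Z = R = 1000 Ω
  Z3: Z = 1/(jωC) = -j/(ω·C) = 0 - j770.2 Ω
  Z4: Z = 1/(jωC) = -j/(ω·C) = 0 - j7748 Ω
  Z5: Z = 1/(jωC) = -j/(ω·C) = 0 - j1.403e+04 Ω
Step 3 — Bridge requires nodal analysis (the Z5 bridge couples midpoints C and D, so the two paths cannot be reduced to a simple series/parallel combination). Setting node B to ground and injecting 1 A at node A, the 3-node admittance system at A, C, D solves to V_A = Z_AB = 1004 - j37.18 Ω = 1005∠-2.1° Ω.
Step 4 — Source phasor: V = 170∠90.0° V = 0 + j170 V.
Step 5 — Ohm's law: I = V / Z_total = (0 + j170) / (1004 - j37.18) = -0.006258 + j0.169 A.
Step 6 — Convert to polar: |I| = 0.1692 A, ∠I = 92.1°.

I = 0.1692∠92.1° A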